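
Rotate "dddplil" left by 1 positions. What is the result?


Input: "dddplil", rotate left by 1
First 1 characters: "d"
Remaining characters: "ddplil"
Concatenate remaining + first: "ddplil" + "d" = "ddplild"

ddplild


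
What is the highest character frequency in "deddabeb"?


Input: deddabeb
Character counts:
  'a': 1
  'b': 2
  'd': 3
  'e': 2
Maximum frequency: 3

3


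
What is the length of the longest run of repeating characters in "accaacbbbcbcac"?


Input: "accaacbbbcbcac"
Scanning for longest run:
  Position 1 ('c'): new char, reset run to 1
  Position 2 ('c'): continues run of 'c', length=2
  Position 3 ('a'): new char, reset run to 1
  Position 4 ('a'): continues run of 'a', length=2
  Position 5 ('c'): new char, reset run to 1
  Position 6 ('b'): new char, reset run to 1
  Position 7 ('b'): continues run of 'b', length=2
  Position 8 ('b'): continues run of 'b', length=3
  Position 9 ('c'): new char, reset run to 1
  Position 10 ('b'): new char, reset run to 1
  Position 11 ('c'): new char, reset run to 1
  Position 12 ('a'): new char, reset run to 1
  Position 13 ('c'): new char, reset run to 1
Longest run: 'b' with length 3

3


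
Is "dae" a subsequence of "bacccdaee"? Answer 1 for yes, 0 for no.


Check if "dae" is a subsequence of "bacccdaee"
Greedy scan:
  Position 0 ('b'): no match needed
  Position 1 ('a'): no match needed
  Position 2 ('c'): no match needed
  Position 3 ('c'): no match needed
  Position 4 ('c'): no match needed
  Position 5 ('d'): matches sub[0] = 'd'
  Position 6 ('a'): matches sub[1] = 'a'
  Position 7 ('e'): matches sub[2] = 'e'
  Position 8 ('e'): no match needed
All 3 characters matched => is a subsequence

1


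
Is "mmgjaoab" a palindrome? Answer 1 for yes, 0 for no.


Input: mmgjaoab
Reversed: baoajgmm
  Compare pos 0 ('m') with pos 7 ('b'): MISMATCH
  Compare pos 1 ('m') with pos 6 ('a'): MISMATCH
  Compare pos 2 ('g') with pos 5 ('o'): MISMATCH
  Compare pos 3 ('j') with pos 4 ('a'): MISMATCH
Result: not a palindrome

0


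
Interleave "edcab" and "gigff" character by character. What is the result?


Interleaving "edcab" and "gigff":
  Position 0: 'e' from first, 'g' from second => "eg"
  Position 1: 'd' from first, 'i' from second => "di"
  Position 2: 'c' from first, 'g' from second => "cg"
  Position 3: 'a' from first, 'f' from second => "af"
  Position 4: 'b' from first, 'f' from second => "bf"
Result: egdicgafbf

egdicgafbf


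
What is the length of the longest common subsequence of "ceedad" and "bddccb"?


LCS of "ceedad" and "bddccb"
DP table:
           b    d    d    c    c    b
      0    0    0    0    0    0    0
  c   0    0    0    0    1    1    1
  e   0    0    0    0    1    1    1
  e   0    0    0    0    1    1    1
  d   0    0    1    1    1    1    1
  a   0    0    1    1    1    1    1
  d   0    0    1    2    2    2    2
LCS length = dp[6][6] = 2

2


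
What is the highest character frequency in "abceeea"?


Input: abceeea
Character counts:
  'a': 2
  'b': 1
  'c': 1
  'e': 3
Maximum frequency: 3

3


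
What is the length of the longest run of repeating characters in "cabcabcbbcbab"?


Input: "cabcabcbbcbab"
Scanning for longest run:
  Position 1 ('a'): new char, reset run to 1
  Position 2 ('b'): new char, reset run to 1
  Position 3 ('c'): new char, reset run to 1
  Position 4 ('a'): new char, reset run to 1
  Position 5 ('b'): new char, reset run to 1
  Position 6 ('c'): new char, reset run to 1
  Position 7 ('b'): new char, reset run to 1
  Position 8 ('b'): continues run of 'b', length=2
  Position 9 ('c'): new char, reset run to 1
  Position 10 ('b'): new char, reset run to 1
  Position 11 ('a'): new char, reset run to 1
  Position 12 ('b'): new char, reset run to 1
Longest run: 'b' with length 2

2


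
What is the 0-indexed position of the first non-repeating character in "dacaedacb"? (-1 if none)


Input: dacaedacb
Character frequencies:
  'a': 3
  'b': 1
  'c': 2
  'd': 2
  'e': 1
Scanning left to right for freq == 1:
  Position 0 ('d'): freq=2, skip
  Position 1 ('a'): freq=3, skip
  Position 2 ('c'): freq=2, skip
  Position 3 ('a'): freq=3, skip
  Position 4 ('e'): unique! => answer = 4

4


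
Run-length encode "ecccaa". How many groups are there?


Input: ecccaa
Scanning for consecutive runs:
  Group 1: 'e' x 1 (positions 0-0)
  Group 2: 'c' x 3 (positions 1-3)
  Group 3: 'a' x 2 (positions 4-5)
Total groups: 3

3


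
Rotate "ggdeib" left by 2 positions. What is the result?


Input: "ggdeib", rotate left by 2
First 2 characters: "gg"
Remaining characters: "deib"
Concatenate remaining + first: "deib" + "gg" = "deibgg"

deibgg


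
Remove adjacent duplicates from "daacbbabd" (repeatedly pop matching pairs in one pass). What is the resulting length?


Input: daacbbabd
Stack-based adjacent duplicate removal:
  Read 'd': push. Stack: d
  Read 'a': push. Stack: da
  Read 'a': matches stack top 'a' => pop. Stack: d
  Read 'c': push. Stack: dc
  Read 'b': push. Stack: dcb
  Read 'b': matches stack top 'b' => pop. Stack: dc
  Read 'a': push. Stack: dca
  Read 'b': push. Stack: dcab
  Read 'd': push. Stack: dcabd
Final stack: "dcabd" (length 5)

5


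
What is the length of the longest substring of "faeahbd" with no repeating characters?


Input: "faeahbd"
Sliding window (track last position of each char):
  Position 0 ('f'): window [0,0] length 1 -- new best
  Position 1 ('a'): window [0,1] length 2 -- new best
  Position 2 ('e'): window [0,2] length 3 -- new best
  Position 3 ('a'): repeat (last at 1), move window start to 2
  Position 3 ('a'): window [2,3] length 2
  Position 4 ('h'): window [2,4] length 3
  Position 5 ('b'): window [2,5] length 4 -- new best
  Position 6 ('d'): window [2,6] length 5 -- new best
Longest substring with no repeats: "eahbd" with length 5

5


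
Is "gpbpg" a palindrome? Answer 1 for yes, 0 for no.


Input: gpbpg
Reversed: gpbpg
  Compare pos 0 ('g') with pos 4 ('g'): match
  Compare pos 1 ('p') with pos 3 ('p'): match
Result: palindrome

1


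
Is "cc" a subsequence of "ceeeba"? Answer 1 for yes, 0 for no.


Check if "cc" is a subsequence of "ceeeba"
Greedy scan:
  Position 0 ('c'): matches sub[0] = 'c'
  Position 1 ('e'): no match needed
  Position 2 ('e'): no match needed
  Position 3 ('e'): no match needed
  Position 4 ('b'): no match needed
  Position 5 ('a'): no match needed
Only matched 1/2 characters => not a subsequence

0


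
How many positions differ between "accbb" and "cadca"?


Comparing "accbb" and "cadca" position by position:
  Position 0: 'a' vs 'c' => DIFFER
  Position 1: 'c' vs 'a' => DIFFER
  Position 2: 'c' vs 'd' => DIFFER
  Position 3: 'b' vs 'c' => DIFFER
  Position 4: 'b' vs 'a' => DIFFER
Positions that differ: 5

5


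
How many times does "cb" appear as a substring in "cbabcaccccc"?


Searching for "cb" in "cbabcaccccc"
Scanning each position:
  Position 0: "cb" => MATCH
  Position 1: "ba" => no
  Position 2: "ab" => no
  Position 3: "bc" => no
  Position 4: "ca" => no
  Position 5: "ac" => no
  Position 6: "cc" => no
  Position 7: "cc" => no
  Position 8: "cc" => no
  Position 9: "cc" => no
Total occurrences: 1

1


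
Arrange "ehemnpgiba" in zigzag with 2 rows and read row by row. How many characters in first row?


Zigzag "ehemnpgiba" into 2 rows:
Placing characters:
  'e' => row 0
  'h' => row 1
  'e' => row 0
  'm' => row 1
  'n' => row 0
  'p' => row 1
  'g' => row 0
  'i' => row 1
  'b' => row 0
  'a' => row 1
Rows:
  Row 0: "eengb"
  Row 1: "hmpia"
First row length: 5

5


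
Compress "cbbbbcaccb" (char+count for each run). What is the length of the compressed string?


Input: cbbbbcaccb
Runs:
  'c' x 1 => "c1"
  'b' x 4 => "b4"
  'c' x 1 => "c1"
  'a' x 1 => "a1"
  'c' x 2 => "c2"
  'b' x 1 => "b1"
Compressed: "c1b4c1a1c2b1"
Compressed length: 12

12


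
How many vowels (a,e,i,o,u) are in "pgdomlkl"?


Input: pgdomlkl
Checking each character:
  'p' at position 0: consonant
  'g' at position 1: consonant
  'd' at position 2: consonant
  'o' at position 3: vowel (running total: 1)
  'm' at position 4: consonant
  'l' at position 5: consonant
  'k' at position 6: consonant
  'l' at position 7: consonant
Total vowels: 1

1


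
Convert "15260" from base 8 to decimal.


Input: "15260" in base 8
Positional expansion:
  Digit '1' (value 1) x 8^4 = 4096
  Digit '5' (value 5) x 8^3 = 2560
  Digit '2' (value 2) x 8^2 = 128
  Digit '6' (value 6) x 8^1 = 48
  Digit '0' (value 0) x 8^0 = 0
Sum = 6832

6832


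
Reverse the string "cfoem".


Input: cfoem
Reading characters right to left:
  Position 4: 'm'
  Position 3: 'e'
  Position 2: 'o'
  Position 1: 'f'
  Position 0: 'c'
Reversed: meofc

meofc


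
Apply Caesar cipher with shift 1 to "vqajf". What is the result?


Caesar cipher: shift "vqajf" by 1
  'v' (pos 21) + 1 = pos 22 = 'w'
  'q' (pos 16) + 1 = pos 17 = 'r'
  'a' (pos 0) + 1 = pos 1 = 'b'
  'j' (pos 9) + 1 = pos 10 = 'k'
  'f' (pos 5) + 1 = pos 6 = 'g'
Result: wrbkg

wrbkg


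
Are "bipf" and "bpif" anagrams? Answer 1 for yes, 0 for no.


Strings: "bipf", "bpif"
Sorted first:  bfip
Sorted second: bfip
Sorted forms match => anagrams

1


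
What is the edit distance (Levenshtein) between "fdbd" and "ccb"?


Computing edit distance: "fdbd" -> "ccb"
DP table:
           c    c    b
      0    1    2    3
  f   1    1    2    3
  d   2    2    2    3
  b   3    3    3    2
  d   4    4    4    3
Edit distance = dp[4][3] = 3

3


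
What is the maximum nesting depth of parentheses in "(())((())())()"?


Input: "(())((())())()"
Tracking depth:
  Position 0 '(': depth becomes 1
  Position 1 '(': depth becomes 2
  Position 2 ')': depth becomes 1
  Position 3 ')': depth becomes 0
  Position 4 '(': depth becomes 1
  Position 5 '(': depth becomes 2
  Position 6 '(': depth becomes 3
  Position 7 ')': depth becomes 2
  Position 8 ')': depth becomes 1
  Position 9 '(': depth becomes 2
  Position 10 ')': depth becomes 1
  Position 11 ')': depth becomes 0
  Position 12 '(': depth becomes 1
  Position 13 ')': depth becomes 0
Maximum depth reached: 3

3


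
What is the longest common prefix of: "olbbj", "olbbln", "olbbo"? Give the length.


Words: olbbj, olbbln, olbbo
  Position 0: all 'o' => match
  Position 1: all 'l' => match
  Position 2: all 'b' => match
  Position 3: all 'b' => match
  Position 4: ('j', 'l', 'o') => mismatch, stop
LCP = "olbb" (length 4)

4


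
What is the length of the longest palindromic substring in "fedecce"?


Input: "fedecce"
Checking substrings for palindromes:
  [3:7] "ecce" (len 4) => palindrome
  [1:4] "ede" (len 3) => palindrome
  [4:6] "cc" (len 2) => palindrome
Longest palindromic substring: "ecce" with length 4

4


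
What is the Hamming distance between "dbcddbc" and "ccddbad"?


Comparing "dbcddbc" and "ccddbad" position by position:
  Position 0: 'd' vs 'c' => differ
  Position 1: 'b' vs 'c' => differ
  Position 2: 'c' vs 'd' => differ
  Position 3: 'd' vs 'd' => same
  Position 4: 'd' vs 'b' => differ
  Position 5: 'b' vs 'a' => differ
  Position 6: 'c' vs 'd' => differ
Total differences (Hamming distance): 6

6


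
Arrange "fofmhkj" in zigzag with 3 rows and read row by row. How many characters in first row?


Zigzag "fofmhkj" into 3 rows:
Placing characters:
  'f' => row 0
  'o' => row 1
  'f' => row 2
  'm' => row 1
  'h' => row 0
  'k' => row 1
  'j' => row 2
Rows:
  Row 0: "fh"
  Row 1: "omk"
  Row 2: "fj"
First row length: 2

2


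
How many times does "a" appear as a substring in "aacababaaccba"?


Searching for "a" in "aacababaaccba"
Scanning each position:
  Position 0: "a" => MATCH
  Position 1: "a" => MATCH
  Position 2: "c" => no
  Position 3: "a" => MATCH
  Position 4: "b" => no
  Position 5: "a" => MATCH
  Position 6: "b" => no
  Position 7: "a" => MATCH
  Position 8: "a" => MATCH
  Position 9: "c" => no
  Position 10: "c" => no
  Position 11: "b" => no
  Position 12: "a" => MATCH
Total occurrences: 7

7


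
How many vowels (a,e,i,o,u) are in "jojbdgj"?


Input: jojbdgj
Checking each character:
  'j' at position 0: consonant
  'o' at position 1: vowel (running total: 1)
  'j' at position 2: consonant
  'b' at position 3: consonant
  'd' at position 4: consonant
  'g' at position 5: consonant
  'j' at position 6: consonant
Total vowels: 1

1


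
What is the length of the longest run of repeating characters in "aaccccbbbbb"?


Input: "aaccccbbbbb"
Scanning for longest run:
  Position 1 ('a'): continues run of 'a', length=2
  Position 2 ('c'): new char, reset run to 1
  Position 3 ('c'): continues run of 'c', length=2
  Position 4 ('c'): continues run of 'c', length=3
  Position 5 ('c'): continues run of 'c', length=4
  Position 6 ('b'): new char, reset run to 1
  Position 7 ('b'): continues run of 'b', length=2
  Position 8 ('b'): continues run of 'b', length=3
  Position 9 ('b'): continues run of 'b', length=4
  Position 10 ('b'): continues run of 'b', length=5
Longest run: 'b' with length 5

5


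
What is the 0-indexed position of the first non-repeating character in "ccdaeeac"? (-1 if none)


Input: ccdaeeac
Character frequencies:
  'a': 2
  'c': 3
  'd': 1
  'e': 2
Scanning left to right for freq == 1:
  Position 0 ('c'): freq=3, skip
  Position 1 ('c'): freq=3, skip
  Position 2 ('d'): unique! => answer = 2

2


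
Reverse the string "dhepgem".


Input: dhepgem
Reading characters right to left:
  Position 6: 'm'
  Position 5: 'e'
  Position 4: 'g'
  Position 3: 'p'
  Position 2: 'e'
  Position 1: 'h'
  Position 0: 'd'
Reversed: megpehd

megpehd


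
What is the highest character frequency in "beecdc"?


Input: beecdc
Character counts:
  'b': 1
  'c': 2
  'd': 1
  'e': 2
Maximum frequency: 2

2


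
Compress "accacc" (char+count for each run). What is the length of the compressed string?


Input: accacc
Runs:
  'a' x 1 => "a1"
  'c' x 2 => "c2"
  'a' x 1 => "a1"
  'c' x 2 => "c2"
Compressed: "a1c2a1c2"
Compressed length: 8

8


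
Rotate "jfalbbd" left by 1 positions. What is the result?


Input: "jfalbbd", rotate left by 1
First 1 characters: "j"
Remaining characters: "falbbd"
Concatenate remaining + first: "falbbd" + "j" = "falbbdj"

falbbdj


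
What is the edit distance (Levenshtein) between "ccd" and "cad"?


Computing edit distance: "ccd" -> "cad"
DP table:
           c    a    d
      0    1    2    3
  c   1    0    1    2
  c   2    1    1    2
  d   3    2    2    1
Edit distance = dp[3][3] = 1

1


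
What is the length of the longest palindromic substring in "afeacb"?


Input: "afeacb"
Checking substrings for palindromes:
  No multi-char palindromic substrings found
Longest palindromic substring: "a" with length 1

1


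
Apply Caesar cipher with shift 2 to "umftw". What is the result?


Caesar cipher: shift "umftw" by 2
  'u' (pos 20) + 2 = pos 22 = 'w'
  'm' (pos 12) + 2 = pos 14 = 'o'
  'f' (pos 5) + 2 = pos 7 = 'h'
  't' (pos 19) + 2 = pos 21 = 'v'
  'w' (pos 22) + 2 = pos 24 = 'y'
Result: wohvy

wohvy


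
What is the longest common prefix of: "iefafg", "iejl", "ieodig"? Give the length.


Words: iefafg, iejl, ieodig
  Position 0: all 'i' => match
  Position 1: all 'e' => match
  Position 2: ('f', 'j', 'o') => mismatch, stop
LCP = "ie" (length 2)

2


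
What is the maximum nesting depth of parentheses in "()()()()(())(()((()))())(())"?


Input: "()()()()(())(()((()))())(())"
Tracking depth:
  Position 0 '(': depth becomes 1
  Position 1 ')': depth becomes 0
  Position 2 '(': depth becomes 1
  Position 3 ')': depth becomes 0
  Position 4 '(': depth becomes 1
  Position 5 ')': depth becomes 0
  Position 6 '(': depth becomes 1
  Position 7 ')': depth becomes 0
  Position 8 '(': depth becomes 1
  Position 9 '(': depth becomes 2
  Position 10 ')': depth becomes 1
  Position 11 ')': depth becomes 0
  Position 12 '(': depth becomes 1
  Position 13 '(': depth becomes 2
  Position 14 ')': depth becomes 1
  Position 15 '(': depth becomes 2
  Position 16 '(': depth becomes 3
  Position 17 '(': depth becomes 4
  Position 18 ')': depth becomes 3
  Position 19 ')': depth becomes 2
  Position 20 ')': depth becomes 1
  Position 21 '(': depth becomes 2
  Position 22 ')': depth becomes 1
  Position 23 ')': depth becomes 0
  Position 24 '(': depth becomes 1
  Position 25 '(': depth becomes 2
  Position 26 ')': depth becomes 1
  Position 27 ')': depth becomes 0
Maximum depth reached: 4

4


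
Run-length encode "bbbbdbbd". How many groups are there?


Input: bbbbdbbd
Scanning for consecutive runs:
  Group 1: 'b' x 4 (positions 0-3)
  Group 2: 'd' x 1 (positions 4-4)
  Group 3: 'b' x 2 (positions 5-6)
  Group 4: 'd' x 1 (positions 7-7)
Total groups: 4

4


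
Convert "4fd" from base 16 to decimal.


Input: "4fd" in base 16
Positional expansion:
  Digit '4' (value 4) x 16^2 = 1024
  Digit 'f' (value 15) x 16^1 = 240
  Digit 'd' (value 13) x 16^0 = 13
Sum = 1277

1277


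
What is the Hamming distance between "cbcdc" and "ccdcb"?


Comparing "cbcdc" and "ccdcb" position by position:
  Position 0: 'c' vs 'c' => same
  Position 1: 'b' vs 'c' => differ
  Position 2: 'c' vs 'd' => differ
  Position 3: 'd' vs 'c' => differ
  Position 4: 'c' vs 'b' => differ
Total differences (Hamming distance): 4

4


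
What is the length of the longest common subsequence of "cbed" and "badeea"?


LCS of "cbed" and "badeea"
DP table:
           b    a    d    e    e    a
      0    0    0    0    0    0    0
  c   0    0    0    0    0    0    0
  b   0    1    1    1    1    1    1
  e   0    1    1    1    2    2    2
  d   0    1    1    2    2    2    2
LCS length = dp[4][6] = 2

2


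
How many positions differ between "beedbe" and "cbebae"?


Comparing "beedbe" and "cbebae" position by position:
  Position 0: 'b' vs 'c' => DIFFER
  Position 1: 'e' vs 'b' => DIFFER
  Position 2: 'e' vs 'e' => same
  Position 3: 'd' vs 'b' => DIFFER
  Position 4: 'b' vs 'a' => DIFFER
  Position 5: 'e' vs 'e' => same
Positions that differ: 4

4


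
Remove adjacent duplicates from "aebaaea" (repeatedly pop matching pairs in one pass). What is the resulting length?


Input: aebaaea
Stack-based adjacent duplicate removal:
  Read 'a': push. Stack: a
  Read 'e': push. Stack: ae
  Read 'b': push. Stack: aeb
  Read 'a': push. Stack: aeba
  Read 'a': matches stack top 'a' => pop. Stack: aeb
  Read 'e': push. Stack: aebe
  Read 'a': push. Stack: aebea
Final stack: "aebea" (length 5)

5


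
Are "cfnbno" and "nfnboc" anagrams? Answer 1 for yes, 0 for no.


Strings: "cfnbno", "nfnboc"
Sorted first:  bcfnno
Sorted second: bcfnno
Sorted forms match => anagrams

1


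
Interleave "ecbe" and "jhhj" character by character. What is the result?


Interleaving "ecbe" and "jhhj":
  Position 0: 'e' from first, 'j' from second => "ej"
  Position 1: 'c' from first, 'h' from second => "ch"
  Position 2: 'b' from first, 'h' from second => "bh"
  Position 3: 'e' from first, 'j' from second => "ej"
Result: ejchbhej

ejchbhej


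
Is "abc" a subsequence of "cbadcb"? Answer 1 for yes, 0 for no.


Check if "abc" is a subsequence of "cbadcb"
Greedy scan:
  Position 0 ('c'): no match needed
  Position 1 ('b'): no match needed
  Position 2 ('a'): matches sub[0] = 'a'
  Position 3 ('d'): no match needed
  Position 4 ('c'): no match needed
  Position 5 ('b'): matches sub[1] = 'b'
Only matched 2/3 characters => not a subsequence

0


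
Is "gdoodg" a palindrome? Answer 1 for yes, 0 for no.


Input: gdoodg
Reversed: gdoodg
  Compare pos 0 ('g') with pos 5 ('g'): match
  Compare pos 1 ('d') with pos 4 ('d'): match
  Compare pos 2 ('o') with pos 3 ('o'): match
Result: palindrome

1


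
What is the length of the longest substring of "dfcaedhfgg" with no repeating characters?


Input: "dfcaedhfgg"
Sliding window (track last position of each char):
  Position 0 ('d'): window [0,0] length 1 -- new best
  Position 1 ('f'): window [0,1] length 2 -- new best
  Position 2 ('c'): window [0,2] length 3 -- new best
  Position 3 ('a'): window [0,3] length 4 -- new best
  Position 4 ('e'): window [0,4] length 5 -- new best
  Position 5 ('d'): repeat (last at 0), move window start to 1
  Position 5 ('d'): window [1,5] length 5
  Position 6 ('h'): window [1,6] length 6 -- new best
  Position 7 ('f'): repeat (last at 1), move window start to 2
  Position 7 ('f'): window [2,7] length 6
  Position 8 ('g'): window [2,8] length 7 -- new best
  Position 9 ('g'): repeat (last at 8), move window start to 9
  Position 9 ('g'): window [9,9] length 1
Longest substring with no repeats: "caedhfg" with length 7

7


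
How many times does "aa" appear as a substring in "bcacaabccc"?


Searching for "aa" in "bcacaabccc"
Scanning each position:
  Position 0: "bc" => no
  Position 1: "ca" => no
  Position 2: "ac" => no
  Position 3: "ca" => no
  Position 4: "aa" => MATCH
  Position 5: "ab" => no
  Position 6: "bc" => no
  Position 7: "cc" => no
  Position 8: "cc" => no
Total occurrences: 1

1


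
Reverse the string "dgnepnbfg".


Input: dgnepnbfg
Reading characters right to left:
  Position 8: 'g'
  Position 7: 'f'
  Position 6: 'b'
  Position 5: 'n'
  Position 4: 'p'
  Position 3: 'e'
  Position 2: 'n'
  Position 1: 'g'
  Position 0: 'd'
Reversed: gfbnpengd

gfbnpengd


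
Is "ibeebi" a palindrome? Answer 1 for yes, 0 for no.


Input: ibeebi
Reversed: ibeebi
  Compare pos 0 ('i') with pos 5 ('i'): match
  Compare pos 1 ('b') with pos 4 ('b'): match
  Compare pos 2 ('e') with pos 3 ('e'): match
Result: palindrome

1


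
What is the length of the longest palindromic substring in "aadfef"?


Input: "aadfef"
Checking substrings for palindromes:
  [3:6] "fef" (len 3) => palindrome
  [0:2] "aa" (len 2) => palindrome
Longest palindromic substring: "fef" with length 3

3


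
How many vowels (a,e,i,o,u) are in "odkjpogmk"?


Input: odkjpogmk
Checking each character:
  'o' at position 0: vowel (running total: 1)
  'd' at position 1: consonant
  'k' at position 2: consonant
  'j' at position 3: consonant
  'p' at position 4: consonant
  'o' at position 5: vowel (running total: 2)
  'g' at position 6: consonant
  'm' at position 7: consonant
  'k' at position 8: consonant
Total vowels: 2

2


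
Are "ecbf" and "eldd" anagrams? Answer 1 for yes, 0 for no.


Strings: "ecbf", "eldd"
Sorted first:  bcef
Sorted second: ddel
Differ at position 0: 'b' vs 'd' => not anagrams

0


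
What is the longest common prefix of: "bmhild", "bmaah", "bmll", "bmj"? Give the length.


Words: bmhild, bmaah, bmll, bmj
  Position 0: all 'b' => match
  Position 1: all 'm' => match
  Position 2: ('h', 'a', 'l', 'j') => mismatch, stop
LCP = "bm" (length 2)

2


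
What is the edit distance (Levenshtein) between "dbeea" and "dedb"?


Computing edit distance: "dbeea" -> "dedb"
DP table:
           d    e    d    b
      0    1    2    3    4
  d   1    0    1    2    3
  b   2    1    1    2    2
  e   3    2    1    2    3
  e   4    3    2    2    3
  a   5    4    3    3    3
Edit distance = dp[5][4] = 3

3


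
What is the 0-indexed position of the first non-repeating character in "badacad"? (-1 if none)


Input: badacad
Character frequencies:
  'a': 3
  'b': 1
  'c': 1
  'd': 2
Scanning left to right for freq == 1:
  Position 0 ('b'): unique! => answer = 0

0


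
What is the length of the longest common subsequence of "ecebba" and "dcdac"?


LCS of "ecebba" and "dcdac"
DP table:
           d    c    d    a    c
      0    0    0    0    0    0
  e   0    0    0    0    0    0
  c   0    0    1    1    1    1
  e   0    0    1    1    1    1
  b   0    0    1    1    1    1
  b   0    0    1    1    1    1
  a   0    0    1    1    2    2
LCS length = dp[6][5] = 2

2


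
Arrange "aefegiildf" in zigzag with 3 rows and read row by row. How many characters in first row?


Zigzag "aefegiildf" into 3 rows:
Placing characters:
  'a' => row 0
  'e' => row 1
  'f' => row 2
  'e' => row 1
  'g' => row 0
  'i' => row 1
  'i' => row 2
  'l' => row 1
  'd' => row 0
  'f' => row 1
Rows:
  Row 0: "agd"
  Row 1: "eeilf"
  Row 2: "fi"
First row length: 3

3


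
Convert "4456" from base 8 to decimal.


Input: "4456" in base 8
Positional expansion:
  Digit '4' (value 4) x 8^3 = 2048
  Digit '4' (value 4) x 8^2 = 256
  Digit '5' (value 5) x 8^1 = 40
  Digit '6' (value 6) x 8^0 = 6
Sum = 2350

2350


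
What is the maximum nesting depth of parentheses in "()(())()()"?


Input: "()(())()()"
Tracking depth:
  Position 0 '(': depth becomes 1
  Position 1 ')': depth becomes 0
  Position 2 '(': depth becomes 1
  Position 3 '(': depth becomes 2
  Position 4 ')': depth becomes 1
  Position 5 ')': depth becomes 0
  Position 6 '(': depth becomes 1
  Position 7 ')': depth becomes 0
  Position 8 '(': depth becomes 1
  Position 9 ')': depth becomes 0
Maximum depth reached: 2

2


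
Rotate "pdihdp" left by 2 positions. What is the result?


Input: "pdihdp", rotate left by 2
First 2 characters: "pd"
Remaining characters: "ihdp"
Concatenate remaining + first: "ihdp" + "pd" = "ihdppd"

ihdppd


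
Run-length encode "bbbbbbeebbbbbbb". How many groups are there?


Input: bbbbbbeebbbbbbb
Scanning for consecutive runs:
  Group 1: 'b' x 6 (positions 0-5)
  Group 2: 'e' x 2 (positions 6-7)
  Group 3: 'b' x 7 (positions 8-14)
Total groups: 3

3


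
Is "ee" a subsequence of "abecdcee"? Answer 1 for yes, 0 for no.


Check if "ee" is a subsequence of "abecdcee"
Greedy scan:
  Position 0 ('a'): no match needed
  Position 1 ('b'): no match needed
  Position 2 ('e'): matches sub[0] = 'e'
  Position 3 ('c'): no match needed
  Position 4 ('d'): no match needed
  Position 5 ('c'): no match needed
  Position 6 ('e'): matches sub[1] = 'e'
  Position 7 ('e'): no match needed
All 2 characters matched => is a subsequence

1


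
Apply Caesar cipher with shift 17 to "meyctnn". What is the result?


Caesar cipher: shift "meyctnn" by 17
  'm' (pos 12) + 17 = pos 3 = 'd'
  'e' (pos 4) + 17 = pos 21 = 'v'
  'y' (pos 24) + 17 = pos 15 = 'p'
  'c' (pos 2) + 17 = pos 19 = 't'
  't' (pos 19) + 17 = pos 10 = 'k'
  'n' (pos 13) + 17 = pos 4 = 'e'
  'n' (pos 13) + 17 = pos 4 = 'e'
Result: dvptkee

dvptkee


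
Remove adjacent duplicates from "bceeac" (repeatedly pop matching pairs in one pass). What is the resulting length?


Input: bceeac
Stack-based adjacent duplicate removal:
  Read 'b': push. Stack: b
  Read 'c': push. Stack: bc
  Read 'e': push. Stack: bce
  Read 'e': matches stack top 'e' => pop. Stack: bc
  Read 'a': push. Stack: bca
  Read 'c': push. Stack: bcac
Final stack: "bcac" (length 4)

4


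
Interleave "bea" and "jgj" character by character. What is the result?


Interleaving "bea" and "jgj":
  Position 0: 'b' from first, 'j' from second => "bj"
  Position 1: 'e' from first, 'g' from second => "eg"
  Position 2: 'a' from first, 'j' from second => "aj"
Result: bjegaj

bjegaj


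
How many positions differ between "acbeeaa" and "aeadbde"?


Comparing "acbeeaa" and "aeadbde" position by position:
  Position 0: 'a' vs 'a' => same
  Position 1: 'c' vs 'e' => DIFFER
  Position 2: 'b' vs 'a' => DIFFER
  Position 3: 'e' vs 'd' => DIFFER
  Position 4: 'e' vs 'b' => DIFFER
  Position 5: 'a' vs 'd' => DIFFER
  Position 6: 'a' vs 'e' => DIFFER
Positions that differ: 6

6


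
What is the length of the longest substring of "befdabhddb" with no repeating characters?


Input: "befdabhddb"
Sliding window (track last position of each char):
  Position 0 ('b'): window [0,0] length 1 -- new best
  Position 1 ('e'): window [0,1] length 2 -- new best
  Position 2 ('f'): window [0,2] length 3 -- new best
  Position 3 ('d'): window [0,3] length 4 -- new best
  Position 4 ('a'): window [0,4] length 5 -- new best
  Position 5 ('b'): repeat (last at 0), move window start to 1
  Position 5 ('b'): window [1,5] length 5
  Position 6 ('h'): window [1,6] length 6 -- new best
  Position 7 ('d'): repeat (last at 3), move window start to 4
  Position 7 ('d'): window [4,7] length 4
  Position 8 ('d'): repeat (last at 7), move window start to 8
  Position 8 ('d'): window [8,8] length 1
  Position 9 ('b'): window [8,9] length 2
Longest substring with no repeats: "efdabh" with length 6

6


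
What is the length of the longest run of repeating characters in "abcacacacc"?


Input: "abcacacacc"
Scanning for longest run:
  Position 1 ('b'): new char, reset run to 1
  Position 2 ('c'): new char, reset run to 1
  Position 3 ('a'): new char, reset run to 1
  Position 4 ('c'): new char, reset run to 1
  Position 5 ('a'): new char, reset run to 1
  Position 6 ('c'): new char, reset run to 1
  Position 7 ('a'): new char, reset run to 1
  Position 8 ('c'): new char, reset run to 1
  Position 9 ('c'): continues run of 'c', length=2
Longest run: 'c' with length 2

2


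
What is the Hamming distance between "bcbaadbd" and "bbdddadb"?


Comparing "bcbaadbd" and "bbdddadb" position by position:
  Position 0: 'b' vs 'b' => same
  Position 1: 'c' vs 'b' => differ
  Position 2: 'b' vs 'd' => differ
  Position 3: 'a' vs 'd' => differ
  Position 4: 'a' vs 'd' => differ
  Position 5: 'd' vs 'a' => differ
  Position 6: 'b' vs 'd' => differ
  Position 7: 'd' vs 'b' => differ
Total differences (Hamming distance): 7

7


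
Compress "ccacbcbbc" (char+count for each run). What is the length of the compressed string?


Input: ccacbcbbc
Runs:
  'c' x 2 => "c2"
  'a' x 1 => "a1"
  'c' x 1 => "c1"
  'b' x 1 => "b1"
  'c' x 1 => "c1"
  'b' x 2 => "b2"
  'c' x 1 => "c1"
Compressed: "c2a1c1b1c1b2c1"
Compressed length: 14

14


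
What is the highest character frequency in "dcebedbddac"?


Input: dcebedbddac
Character counts:
  'a': 1
  'b': 2
  'c': 2
  'd': 4
  'e': 2
Maximum frequency: 4

4


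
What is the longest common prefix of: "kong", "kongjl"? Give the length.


Words: kong, kongjl
  Position 0: all 'k' => match
  Position 1: all 'o' => match
  Position 2: all 'n' => match
  Position 3: all 'g' => match
LCP = "kong" (length 4)

4


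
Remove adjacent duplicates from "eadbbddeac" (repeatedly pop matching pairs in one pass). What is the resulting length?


Input: eadbbddeac
Stack-based adjacent duplicate removal:
  Read 'e': push. Stack: e
  Read 'a': push. Stack: ea
  Read 'd': push. Stack: ead
  Read 'b': push. Stack: eadb
  Read 'b': matches stack top 'b' => pop. Stack: ead
  Read 'd': matches stack top 'd' => pop. Stack: ea
  Read 'd': push. Stack: ead
  Read 'e': push. Stack: eade
  Read 'a': push. Stack: eadea
  Read 'c': push. Stack: eadeac
Final stack: "eadeac" (length 6)

6


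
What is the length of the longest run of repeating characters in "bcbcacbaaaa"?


Input: "bcbcacbaaaa"
Scanning for longest run:
  Position 1 ('c'): new char, reset run to 1
  Position 2 ('b'): new char, reset run to 1
  Position 3 ('c'): new char, reset run to 1
  Position 4 ('a'): new char, reset run to 1
  Position 5 ('c'): new char, reset run to 1
  Position 6 ('b'): new char, reset run to 1
  Position 7 ('a'): new char, reset run to 1
  Position 8 ('a'): continues run of 'a', length=2
  Position 9 ('a'): continues run of 'a', length=3
  Position 10 ('a'): continues run of 'a', length=4
Longest run: 'a' with length 4

4


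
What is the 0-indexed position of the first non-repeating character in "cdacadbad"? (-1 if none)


Input: cdacadbad
Character frequencies:
  'a': 3
  'b': 1
  'c': 2
  'd': 3
Scanning left to right for freq == 1:
  Position 0 ('c'): freq=2, skip
  Position 1 ('d'): freq=3, skip
  Position 2 ('a'): freq=3, skip
  Position 3 ('c'): freq=2, skip
  Position 4 ('a'): freq=3, skip
  Position 5 ('d'): freq=3, skip
  Position 6 ('b'): unique! => answer = 6

6


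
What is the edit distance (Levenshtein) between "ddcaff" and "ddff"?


Computing edit distance: "ddcaff" -> "ddff"
DP table:
           d    d    f    f
      0    1    2    3    4
  d   1    0    1    2    3
  d   2    1    0    1    2
  c   3    2    1    1    2
  a   4    3    2    2    2
  f   5    4    3    2    2
  f   6    5    4    3    2
Edit distance = dp[6][4] = 2

2


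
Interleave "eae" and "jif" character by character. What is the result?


Interleaving "eae" and "jif":
  Position 0: 'e' from first, 'j' from second => "ej"
  Position 1: 'a' from first, 'i' from second => "ai"
  Position 2: 'e' from first, 'f' from second => "ef"
Result: ejaief

ejaief


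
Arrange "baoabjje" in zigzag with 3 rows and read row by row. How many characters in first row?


Zigzag "baoabjje" into 3 rows:
Placing characters:
  'b' => row 0
  'a' => row 1
  'o' => row 2
  'a' => row 1
  'b' => row 0
  'j' => row 1
  'j' => row 2
  'e' => row 1
Rows:
  Row 0: "bb"
  Row 1: "aaje"
  Row 2: "oj"
First row length: 2

2


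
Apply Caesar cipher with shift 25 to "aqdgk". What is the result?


Caesar cipher: shift "aqdgk" by 25
  'a' (pos 0) + 25 = pos 25 = 'z'
  'q' (pos 16) + 25 = pos 15 = 'p'
  'd' (pos 3) + 25 = pos 2 = 'c'
  'g' (pos 6) + 25 = pos 5 = 'f'
  'k' (pos 10) + 25 = pos 9 = 'j'
Result: zpcfj

zpcfj


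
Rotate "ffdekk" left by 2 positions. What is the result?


Input: "ffdekk", rotate left by 2
First 2 characters: "ff"
Remaining characters: "dekk"
Concatenate remaining + first: "dekk" + "ff" = "dekkff"

dekkff


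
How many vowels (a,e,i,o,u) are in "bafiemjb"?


Input: bafiemjb
Checking each character:
  'b' at position 0: consonant
  'a' at position 1: vowel (running total: 1)
  'f' at position 2: consonant
  'i' at position 3: vowel (running total: 2)
  'e' at position 4: vowel (running total: 3)
  'm' at position 5: consonant
  'j' at position 6: consonant
  'b' at position 7: consonant
Total vowels: 3

3


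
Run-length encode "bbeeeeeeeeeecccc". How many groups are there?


Input: bbeeeeeeeeeecccc
Scanning for consecutive runs:
  Group 1: 'b' x 2 (positions 0-1)
  Group 2: 'e' x 10 (positions 2-11)
  Group 3: 'c' x 4 (positions 12-15)
Total groups: 3

3


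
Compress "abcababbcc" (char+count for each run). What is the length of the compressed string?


Input: abcababbcc
Runs:
  'a' x 1 => "a1"
  'b' x 1 => "b1"
  'c' x 1 => "c1"
  'a' x 1 => "a1"
  'b' x 1 => "b1"
  'a' x 1 => "a1"
  'b' x 2 => "b2"
  'c' x 2 => "c2"
Compressed: "a1b1c1a1b1a1b2c2"
Compressed length: 16

16


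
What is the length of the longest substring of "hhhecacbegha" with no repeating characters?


Input: "hhhecacbegha"
Sliding window (track last position of each char):
  Position 0 ('h'): window [0,0] length 1 -- new best
  Position 1 ('h'): repeat (last at 0), move window start to 1
  Position 1 ('h'): window [1,1] length 1
  Position 2 ('h'): repeat (last at 1), move window start to 2
  Position 2 ('h'): window [2,2] length 1
  Position 3 ('e'): window [2,3] length 2 -- new best
  Position 4 ('c'): window [2,4] length 3 -- new best
  Position 5 ('a'): window [2,5] length 4 -- new best
  Position 6 ('c'): repeat (last at 4), move window start to 5
  Position 6 ('c'): window [5,6] length 2
  Position 7 ('b'): window [5,7] length 3
  Position 8 ('e'): window [5,8] length 4
  Position 9 ('g'): window [5,9] length 5 -- new best
  Position 10 ('h'): window [5,10] length 6 -- new best
  Position 11 ('a'): repeat (last at 5), move window start to 6
  Position 11 ('a'): window [6,11] length 6
Longest substring with no repeats: "acbegh" with length 6

6


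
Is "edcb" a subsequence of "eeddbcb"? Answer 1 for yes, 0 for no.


Check if "edcb" is a subsequence of "eeddbcb"
Greedy scan:
  Position 0 ('e'): matches sub[0] = 'e'
  Position 1 ('e'): no match needed
  Position 2 ('d'): matches sub[1] = 'd'
  Position 3 ('d'): no match needed
  Position 4 ('b'): no match needed
  Position 5 ('c'): matches sub[2] = 'c'
  Position 6 ('b'): matches sub[3] = 'b'
All 4 characters matched => is a subsequence

1


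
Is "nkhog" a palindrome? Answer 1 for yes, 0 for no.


Input: nkhog
Reversed: gohkn
  Compare pos 0 ('n') with pos 4 ('g'): MISMATCH
  Compare pos 1 ('k') with pos 3 ('o'): MISMATCH
Result: not a palindrome

0


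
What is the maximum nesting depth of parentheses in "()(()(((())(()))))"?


Input: "()(()(((())(()))))"
Tracking depth:
  Position 0 '(': depth becomes 1
  Position 1 ')': depth becomes 0
  Position 2 '(': depth becomes 1
  Position 3 '(': depth becomes 2
  Position 4 ')': depth becomes 1
  Position 5 '(': depth becomes 2
  Position 6 '(': depth becomes 3
  Position 7 '(': depth becomes 4
  Position 8 '(': depth becomes 5
  Position 9 ')': depth becomes 4
  Position 10 ')': depth becomes 3
  Position 11 '(': depth becomes 4
  Position 12 '(': depth becomes 5
  Position 13 ')': depth becomes 4
  Position 14 ')': depth becomes 3
  Position 15 ')': depth becomes 2
  Position 16 ')': depth becomes 1
  Position 17 ')': depth becomes 0
Maximum depth reached: 5

5


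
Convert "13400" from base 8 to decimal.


Input: "13400" in base 8
Positional expansion:
  Digit '1' (value 1) x 8^4 = 4096
  Digit '3' (value 3) x 8^3 = 1536
  Digit '4' (value 4) x 8^2 = 256
  Digit '0' (value 0) x 8^1 = 0
  Digit '0' (value 0) x 8^0 = 0
Sum = 5888

5888


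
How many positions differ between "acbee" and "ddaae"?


Comparing "acbee" and "ddaae" position by position:
  Position 0: 'a' vs 'd' => DIFFER
  Position 1: 'c' vs 'd' => DIFFER
  Position 2: 'b' vs 'a' => DIFFER
  Position 3: 'e' vs 'a' => DIFFER
  Position 4: 'e' vs 'e' => same
Positions that differ: 4

4


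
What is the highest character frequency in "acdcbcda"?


Input: acdcbcda
Character counts:
  'a': 2
  'b': 1
  'c': 3
  'd': 2
Maximum frequency: 3

3


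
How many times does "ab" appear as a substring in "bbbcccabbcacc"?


Searching for "ab" in "bbbcccabbcacc"
Scanning each position:
  Position 0: "bb" => no
  Position 1: "bb" => no
  Position 2: "bc" => no
  Position 3: "cc" => no
  Position 4: "cc" => no
  Position 5: "ca" => no
  Position 6: "ab" => MATCH
  Position 7: "bb" => no
  Position 8: "bc" => no
  Position 9: "ca" => no
  Position 10: "ac" => no
  Position 11: "cc" => no
Total occurrences: 1

1


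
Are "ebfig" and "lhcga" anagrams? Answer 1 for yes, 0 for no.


Strings: "ebfig", "lhcga"
Sorted first:  befgi
Sorted second: acghl
Differ at position 0: 'b' vs 'a' => not anagrams

0


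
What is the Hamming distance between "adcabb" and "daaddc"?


Comparing "adcabb" and "daaddc" position by position:
  Position 0: 'a' vs 'd' => differ
  Position 1: 'd' vs 'a' => differ
  Position 2: 'c' vs 'a' => differ
  Position 3: 'a' vs 'd' => differ
  Position 4: 'b' vs 'd' => differ
  Position 5: 'b' vs 'c' => differ
Total differences (Hamming distance): 6

6


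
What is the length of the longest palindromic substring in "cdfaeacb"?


Input: "cdfaeacb"
Checking substrings for palindromes:
  [3:6] "aea" (len 3) => palindrome
Longest palindromic substring: "aea" with length 3

3


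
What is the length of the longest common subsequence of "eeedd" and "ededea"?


LCS of "eeedd" and "ededea"
DP table:
           e    d    e    d    e    a
      0    0    0    0    0    0    0
  e   0    1    1    1    1    1    1
  e   0    1    1    2    2    2    2
  e   0    1    1    2    2    3    3
  d   0    1    2    2    3    3    3
  d   0    1    2    2    3    3    3
LCS length = dp[5][6] = 3

3


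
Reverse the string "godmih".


Input: godmih
Reading characters right to left:
  Position 5: 'h'
  Position 4: 'i'
  Position 3: 'm'
  Position 2: 'd'
  Position 1: 'o'
  Position 0: 'g'
Reversed: himdog

himdog


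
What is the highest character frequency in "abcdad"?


Input: abcdad
Character counts:
  'a': 2
  'b': 1
  'c': 1
  'd': 2
Maximum frequency: 2

2


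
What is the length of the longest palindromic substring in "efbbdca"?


Input: "efbbdca"
Checking substrings for palindromes:
  [2:4] "bb" (len 2) => palindrome
Longest palindromic substring: "bb" with length 2

2


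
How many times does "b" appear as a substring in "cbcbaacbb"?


Searching for "b" in "cbcbaacbb"
Scanning each position:
  Position 0: "c" => no
  Position 1: "b" => MATCH
  Position 2: "c" => no
  Position 3: "b" => MATCH
  Position 4: "a" => no
  Position 5: "a" => no
  Position 6: "c" => no
  Position 7: "b" => MATCH
  Position 8: "b" => MATCH
Total occurrences: 4

4
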